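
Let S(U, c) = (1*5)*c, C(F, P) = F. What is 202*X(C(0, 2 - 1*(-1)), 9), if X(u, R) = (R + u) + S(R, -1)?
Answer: 808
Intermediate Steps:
S(U, c) = 5*c
X(u, R) = -5 + R + u (X(u, R) = (R + u) + 5*(-1) = (R + u) - 5 = -5 + R + u)
202*X(C(0, 2 - 1*(-1)), 9) = 202*(-5 + 9 + 0) = 202*4 = 808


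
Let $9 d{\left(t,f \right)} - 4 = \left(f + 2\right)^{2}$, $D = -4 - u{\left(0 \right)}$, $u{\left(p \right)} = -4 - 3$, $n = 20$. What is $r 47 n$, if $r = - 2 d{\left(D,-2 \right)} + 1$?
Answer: $\frac{940}{9} \approx 104.44$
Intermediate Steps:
$u{\left(p \right)} = -7$
$D = 3$ ($D = -4 - -7 = -4 + 7 = 3$)
$d{\left(t,f \right)} = \frac{4}{9} + \frac{\left(2 + f\right)^{2}}{9}$ ($d{\left(t,f \right)} = \frac{4}{9} + \frac{\left(f + 2\right)^{2}}{9} = \frac{4}{9} + \frac{\left(2 + f\right)^{2}}{9}$)
$r = \frac{1}{9}$ ($r = - 2 \left(\frac{4}{9} + \frac{\left(2 - 2\right)^{2}}{9}\right) + 1 = - 2 \left(\frac{4}{9} + \frac{0^{2}}{9}\right) + 1 = - 2 \left(\frac{4}{9} + \frac{1}{9} \cdot 0\right) + 1 = - 2 \left(\frac{4}{9} + 0\right) + 1 = \left(-2\right) \frac{4}{9} + 1 = - \frac{8}{9} + 1 = \frac{1}{9} \approx 0.11111$)
$r 47 n = \frac{1}{9} \cdot 47 \cdot 20 = \frac{47}{9} \cdot 20 = \frac{940}{9}$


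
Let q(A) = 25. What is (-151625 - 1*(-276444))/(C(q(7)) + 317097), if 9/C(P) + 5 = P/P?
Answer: 499276/1268379 ≈ 0.39363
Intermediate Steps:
C(P) = -9/4 (C(P) = 9/(-5 + P/P) = 9/(-5 + 1) = 9/(-4) = 9*(-1/4) = -9/4)
(-151625 - 1*(-276444))/(C(q(7)) + 317097) = (-151625 - 1*(-276444))/(-9/4 + 317097) = (-151625 + 276444)/(1268379/4) = 124819*(4/1268379) = 499276/1268379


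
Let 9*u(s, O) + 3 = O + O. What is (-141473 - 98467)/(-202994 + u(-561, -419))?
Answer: 2159460/1827787 ≈ 1.1815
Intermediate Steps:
u(s, O) = -⅓ + 2*O/9 (u(s, O) = -⅓ + (O + O)/9 = -⅓ + (2*O)/9 = -⅓ + 2*O/9)
(-141473 - 98467)/(-202994 + u(-561, -419)) = (-141473 - 98467)/(-202994 + (-⅓ + (2/9)*(-419))) = -239940/(-202994 + (-⅓ - 838/9)) = -239940/(-202994 - 841/9) = -239940/(-1827787/9) = -239940*(-9/1827787) = 2159460/1827787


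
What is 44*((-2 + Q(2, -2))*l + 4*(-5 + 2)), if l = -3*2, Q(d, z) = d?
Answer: -528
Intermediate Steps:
l = -6
44*((-2 + Q(2, -2))*l + 4*(-5 + 2)) = 44*((-2 + 2)*(-6) + 4*(-5 + 2)) = 44*(0*(-6) + 4*(-3)) = 44*(0 - 12) = 44*(-12) = -528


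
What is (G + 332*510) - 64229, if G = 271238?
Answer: 376329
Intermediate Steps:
(G + 332*510) - 64229 = (271238 + 332*510) - 64229 = (271238 + 169320) - 64229 = 440558 - 64229 = 376329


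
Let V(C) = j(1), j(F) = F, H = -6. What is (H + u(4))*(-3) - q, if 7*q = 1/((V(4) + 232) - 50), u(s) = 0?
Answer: 23057/1281 ≈ 17.999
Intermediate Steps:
V(C) = 1
q = 1/1281 (q = 1/(7*((1 + 232) - 50)) = 1/(7*(233 - 50)) = (⅐)/183 = (⅐)*(1/183) = 1/1281 ≈ 0.00078064)
(H + u(4))*(-3) - q = (-6 + 0)*(-3) - 1*1/1281 = -6*(-3) - 1/1281 = 18 - 1/1281 = 23057/1281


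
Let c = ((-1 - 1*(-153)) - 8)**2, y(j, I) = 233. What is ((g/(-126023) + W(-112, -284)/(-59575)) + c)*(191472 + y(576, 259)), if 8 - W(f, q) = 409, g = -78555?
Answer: 5969191073834541268/1501564045 ≈ 3.9753e+9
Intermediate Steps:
W(f, q) = -401 (W(f, q) = 8 - 1*409 = 8 - 409 = -401)
c = 20736 (c = ((-1 + 153) - 8)**2 = (152 - 8)**2 = 144**2 = 20736)
((g/(-126023) + W(-112, -284)/(-59575)) + c)*(191472 + y(576, 259)) = ((-78555/(-126023) - 401/(-59575)) + 20736)*(191472 + 233) = ((-78555*(-1/126023) - 401*(-1/59575)) + 20736)*191705 = ((78555/126023 + 401/59575) + 20736)*191705 = (4730449348/7507820225 + 20736)*191705 = (155686890634948/7507820225)*191705 = 5969191073834541268/1501564045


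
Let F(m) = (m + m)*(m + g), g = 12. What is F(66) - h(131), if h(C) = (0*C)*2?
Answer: 10296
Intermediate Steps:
h(C) = 0 (h(C) = 0*2 = 0)
F(m) = 2*m*(12 + m) (F(m) = (m + m)*(m + 12) = (2*m)*(12 + m) = 2*m*(12 + m))
F(66) - h(131) = 2*66*(12 + 66) - 1*0 = 2*66*78 + 0 = 10296 + 0 = 10296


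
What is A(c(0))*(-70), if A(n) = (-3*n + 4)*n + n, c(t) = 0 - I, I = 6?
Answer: 9660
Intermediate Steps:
c(t) = -6 (c(t) = 0 - 1*6 = 0 - 6 = -6)
A(n) = n + n*(4 - 3*n) (A(n) = (4 - 3*n)*n + n = n*(4 - 3*n) + n = n + n*(4 - 3*n))
A(c(0))*(-70) = -6*(5 - 3*(-6))*(-70) = -6*(5 + 18)*(-70) = -6*23*(-70) = -138*(-70) = 9660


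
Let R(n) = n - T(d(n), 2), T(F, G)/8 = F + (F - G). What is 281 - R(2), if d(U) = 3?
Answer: 311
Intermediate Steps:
T(F, G) = -8*G + 16*F (T(F, G) = 8*(F + (F - G)) = 8*(-G + 2*F) = -8*G + 16*F)
R(n) = -32 + n (R(n) = n - (-8*2 + 16*3) = n - (-16 + 48) = n - 1*32 = n - 32 = -32 + n)
281 - R(2) = 281 - (-32 + 2) = 281 - 1*(-30) = 281 + 30 = 311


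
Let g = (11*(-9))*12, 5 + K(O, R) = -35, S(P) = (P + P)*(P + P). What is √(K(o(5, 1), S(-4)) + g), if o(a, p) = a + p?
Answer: 2*I*√307 ≈ 35.043*I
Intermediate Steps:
S(P) = 4*P² (S(P) = (2*P)*(2*P) = 4*P²)
K(O, R) = -40 (K(O, R) = -5 - 35 = -40)
g = -1188 (g = -99*12 = -1188)
√(K(o(5, 1), S(-4)) + g) = √(-40 - 1188) = √(-1228) = 2*I*√307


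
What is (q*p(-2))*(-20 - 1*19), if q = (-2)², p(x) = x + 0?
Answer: 312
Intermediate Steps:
p(x) = x
q = 4
(q*p(-2))*(-20 - 1*19) = (4*(-2))*(-20 - 1*19) = -8*(-20 - 19) = -8*(-39) = 312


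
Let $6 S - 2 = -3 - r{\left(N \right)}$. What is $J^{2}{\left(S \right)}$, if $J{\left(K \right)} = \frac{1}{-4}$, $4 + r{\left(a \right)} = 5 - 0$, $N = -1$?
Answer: $\frac{1}{16} \approx 0.0625$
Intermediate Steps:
$r{\left(a \right)} = 1$ ($r{\left(a \right)} = -4 + \left(5 - 0\right) = -4 + \left(5 + 0\right) = -4 + 5 = 1$)
$S = - \frac{1}{3}$ ($S = \frac{1}{3} + \frac{-3 - 1}{6} = \frac{1}{3} + \frac{1}{6} \left(-4\right) = \frac{1}{3} - \frac{2}{3} = - \frac{1}{3} \approx -0.33333$)
$J{\left(K \right)} = - \frac{1}{4}$
$J^{2}{\left(S \right)} = \left(- \frac{1}{4}\right)^{2} = \frac{1}{16}$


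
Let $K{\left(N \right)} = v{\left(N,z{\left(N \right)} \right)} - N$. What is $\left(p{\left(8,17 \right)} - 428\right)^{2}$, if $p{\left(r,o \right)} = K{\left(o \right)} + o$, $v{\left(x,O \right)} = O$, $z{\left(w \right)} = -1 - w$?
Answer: $198916$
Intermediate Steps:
$K{\left(N \right)} = -1 - 2 N$ ($K{\left(N \right)} = \left(-1 - N\right) - N = -1 - 2 N$)
$p{\left(r,o \right)} = -1 - o$ ($p{\left(r,o \right)} = \left(-1 - 2 o\right) + o = -1 - o$)
$\left(p{\left(8,17 \right)} - 428\right)^{2} = \left(\left(-1 - 17\right) - 428\right)^{2} = \left(-18 - 428\right)^{2} = \left(-446\right)^{2} = 198916$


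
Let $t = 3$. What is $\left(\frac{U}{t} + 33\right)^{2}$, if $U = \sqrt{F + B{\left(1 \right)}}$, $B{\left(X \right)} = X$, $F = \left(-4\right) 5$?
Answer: $\frac{\left(99 + i \sqrt{19}\right)^{2}}{9} \approx 1086.9 + 95.896 i$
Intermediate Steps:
$F = -20$
$U = i \sqrt{19}$ ($U = \sqrt{-20 + 1} = \sqrt{-19} = i \sqrt{19} \approx 4.3589 i$)
$\left(\frac{U}{t} + 33\right)^{2} = \left(\frac{i \sqrt{19}}{3} + 33\right)^{2} = \left(33 + \frac{i \sqrt{19}}{3}\right)^{2}$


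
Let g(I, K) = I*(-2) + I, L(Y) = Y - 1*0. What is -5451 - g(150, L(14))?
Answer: -5301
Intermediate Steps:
L(Y) = Y (L(Y) = Y + 0 = Y)
g(I, K) = -I (g(I, K) = -2*I + I = -I)
-5451 - g(150, L(14)) = -5451 - (-1)*150 = -5451 - 1*(-150) = -5451 + 150 = -5301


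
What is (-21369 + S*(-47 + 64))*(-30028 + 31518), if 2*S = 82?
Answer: -30801280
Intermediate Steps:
S = 41 (S = (1/2)*82 = 41)
(-21369 + S*(-47 + 64))*(-30028 + 31518) = (-21369 + 41*(-47 + 64))*(-30028 + 31518) = (-21369 + 41*17)*1490 = (-21369 + 697)*1490 = -20672*1490 = -30801280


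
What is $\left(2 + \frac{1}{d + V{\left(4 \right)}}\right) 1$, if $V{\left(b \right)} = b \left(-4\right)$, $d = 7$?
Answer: $\frac{17}{9} \approx 1.8889$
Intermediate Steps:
$V{\left(b \right)} = - 4 b$
$\left(2 + \frac{1}{d + V{\left(4 \right)}}\right) 1 = \left(2 + \frac{1}{7 - 16}\right) 1 = \left(2 + \frac{1}{-9}\right) 1 = \left(2 - \frac{1}{9}\right) 1 = \frac{17}{9} \cdot 1 = \frac{17}{9}$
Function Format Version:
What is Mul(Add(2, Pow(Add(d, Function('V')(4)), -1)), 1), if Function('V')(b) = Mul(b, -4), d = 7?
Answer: Rational(17, 9) ≈ 1.8889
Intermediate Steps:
Function('V')(b) = Mul(-4, b)
Mul(Add(2, Pow(Add(d, Function('V')(4)), -1)), 1) = Mul(Add(2, Pow(Add(7, Mul(-4, 4)), -1)), 1) = Mul(Add(2, Pow(Add(7, -16), -1)), 1) = Mul(Add(2, Pow(-9, -1)), 1) = Mul(Add(2, Rational(-1, 9)), 1) = Mul(Rational(17, 9), 1) = Rational(17, 9)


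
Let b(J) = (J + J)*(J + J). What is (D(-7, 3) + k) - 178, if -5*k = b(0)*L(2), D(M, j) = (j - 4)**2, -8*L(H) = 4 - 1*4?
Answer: -177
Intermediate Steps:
L(H) = 0 (L(H) = -(4 - 1*4)/8 = -(4 - 4)/8 = -1/8*0 = 0)
D(M, j) = (-4 + j)**2
b(J) = 4*J**2 (b(J) = (2*J)*(2*J) = 4*J**2)
k = 0 (k = -4*0**2*0/5 = -4*0*0/5 = -0*0 = -1/5*0 = 0)
(D(-7, 3) + k) - 178 = ((-4 + 3)**2 + 0) - 178 = ((-1)**2 + 0) - 178 = (1 + 0) - 178 = 1 - 178 = -177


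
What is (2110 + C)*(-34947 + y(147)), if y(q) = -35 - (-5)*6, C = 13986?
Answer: -562587392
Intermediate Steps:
y(q) = -5 (y(q) = -35 - 1*(-30) = -35 + 30 = -5)
(2110 + C)*(-34947 + y(147)) = (2110 + 13986)*(-34947 - 5) = 16096*(-34952) = -562587392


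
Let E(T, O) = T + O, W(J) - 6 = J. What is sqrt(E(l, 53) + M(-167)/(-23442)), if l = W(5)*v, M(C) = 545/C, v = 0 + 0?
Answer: sqrt(812267872267218)/3914814 ≈ 7.2801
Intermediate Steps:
W(J) = 6 + J
v = 0
l = 0 (l = (6 + 5)*0 = 11*0 = 0)
E(T, O) = O + T
sqrt(E(l, 53) + M(-167)/(-23442)) = sqrt((53 + 0) + (545/(-167))/(-23442)) = sqrt(53 + (545*(-1/167))*(-1/23442)) = sqrt(53 - 545/167*(-1/23442)) = sqrt(53 + 545/3914814) = sqrt(207485687/3914814) = sqrt(812267872267218)/3914814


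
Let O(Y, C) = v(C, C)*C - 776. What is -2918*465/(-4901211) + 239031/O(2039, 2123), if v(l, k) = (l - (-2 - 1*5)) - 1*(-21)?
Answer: 2455578113977/7459311493389 ≈ 0.32920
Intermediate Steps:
v(l, k) = 28 + l (v(l, k) = (l - (-2 - 5)) + 21 = (l - 1*(-7)) + 21 = (l + 7) + 21 = (7 + l) + 21 = 28 + l)
O(Y, C) = -776 + C*(28 + C) (O(Y, C) = (28 + C)*C - 776 = C*(28 + C) - 776 = -776 + C*(28 + C))
-2918*465/(-4901211) + 239031/O(2039, 2123) = -2918*465/(-4901211) + 239031/(-776 + 2123*(28 + 2123)) = -1356870*(-1/4901211) + 239031/(-776 + 2123*2151) = 452290/1633737 + 239031/(-776 + 4566573) = 452290/1633737 + 239031/4565797 = 2455578113977/7459311493389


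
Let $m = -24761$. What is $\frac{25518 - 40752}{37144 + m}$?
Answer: $- \frac{15234}{12383} \approx -1.2302$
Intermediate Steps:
$\frac{25518 - 40752}{37144 + m} = \frac{25518 - 40752}{37144 - 24761} = - \frac{15234}{12383}$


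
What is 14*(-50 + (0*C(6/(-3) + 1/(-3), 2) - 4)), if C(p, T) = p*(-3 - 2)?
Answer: -756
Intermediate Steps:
C(p, T) = -5*p (C(p, T) = p*(-5) = -5*p)
14*(-50 + (0*C(6/(-3) + 1/(-3), 2) - 4)) = 14*(-50 + (0*(-5*(6/(-3) + 1/(-3))) - 4)) = 14*(-50 + (0*(-5*(6*(-1/3) + 1*(-1/3))) - 4)) = 14*(-50 + (0*(-5*(-2 - 1/3)) - 4)) = 14*(-50 + (0*(-5*(-7/3)) - 4)) = 14*(-50 + (0*(35/3) - 4)) = 14*(-50 + (0 - 4)) = 14*(-50 - 4) = 14*(-54) = -756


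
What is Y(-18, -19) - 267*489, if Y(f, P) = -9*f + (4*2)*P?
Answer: -130553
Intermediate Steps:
Y(f, P) = -9*f + 8*P
Y(-18, -19) - 267*489 = (-9*(-18) + 8*(-19)) - 267*489 = (162 - 152) - 130563 = 10 - 130563 = -130553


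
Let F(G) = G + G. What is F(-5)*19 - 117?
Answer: -307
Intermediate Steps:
F(G) = 2*G
F(-5)*19 - 117 = (2*(-5))*19 - 117 = -10*19 - 117 = -190 - 117 = -307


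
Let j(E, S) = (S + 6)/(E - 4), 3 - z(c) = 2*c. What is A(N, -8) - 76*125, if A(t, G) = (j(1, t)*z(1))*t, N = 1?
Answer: -28507/3 ≈ -9502.3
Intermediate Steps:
z(c) = 3 - 2*c
j(E, S) = (6 + S)/(-4 + E)
A(t, G) = t*(-2 - t/3) (A(t, G) = (((6 + t)/(-4 + 1))*(3 - 2*1))*t = (((6 + t)/(-3))*(3 - 2))*t = (-(6 + t)/3*1)*t = ((-2 - t/3)*1)*t = (-2 - t/3)*t = t*(-2 - t/3))
A(N, -8) - 76*125 = -1/3*1*(6 + 1) - 76*125 = -1/3*1*7 - 9500 = -7/3 - 9500 = -28507/3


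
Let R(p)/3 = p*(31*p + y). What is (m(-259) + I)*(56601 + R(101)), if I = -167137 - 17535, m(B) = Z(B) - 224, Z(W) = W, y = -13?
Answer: -185405885025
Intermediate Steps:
m(B) = -224 + B (m(B) = B - 224 = -224 + B)
I = -184672
R(p) = 3*p*(-13 + 31*p) (R(p) = 3*(p*(31*p - 13)) = 3*(p*(-13 + 31*p)) = 3*p*(-13 + 31*p))
(m(-259) + I)*(56601 + R(101)) = ((-224 - 259) - 184672)*(56601 + 3*101*(-13 + 31*101)) = (-483 - 184672)*(56601 + 3*101*(-13 + 3131)) = -185155*(56601 + 3*101*3118) = -185155*(56601 + 944754) = -185155*1001355 = -185405885025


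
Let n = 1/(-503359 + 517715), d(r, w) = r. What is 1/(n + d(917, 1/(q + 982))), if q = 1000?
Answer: 14356/13164453 ≈ 0.0010905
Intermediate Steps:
n = 1/14356 ≈ 6.9657e-5
1/(n + d(917, 1/(q + 982))) = 1/(1/14356 + 917) = 1/(13164453/14356) = 14356/13164453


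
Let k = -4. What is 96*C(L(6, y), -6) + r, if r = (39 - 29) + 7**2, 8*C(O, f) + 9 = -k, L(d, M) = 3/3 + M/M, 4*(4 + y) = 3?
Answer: -1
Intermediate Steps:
y = -13/4 (y = -4 + (1/4)*3 = -4 + 3/4 = -13/4 ≈ -3.2500)
L(d, M) = 2 (L(d, M) = 3*(1/3) + 1 = 1 + 1 = 2)
C(O, f) = -5/8 (C(O, f) = -9/8 + (-1*(-4))/8 = -9/8 + (1/8)*4 = -9/8 + 1/2 = -5/8)
r = 59 (r = 10 + 49 = 59)
96*C(L(6, y), -6) + r = 96*(-5/8) + 59 = -60 + 59 = -1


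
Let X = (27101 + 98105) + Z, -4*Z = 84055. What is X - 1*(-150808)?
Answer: 1020001/4 ≈ 2.5500e+5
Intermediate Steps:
Z = -84055/4 (Z = -¼*84055 = -84055/4 ≈ -21014.)
X = 416769/4 (X = (27101 + 98105) - 84055/4 = 125206 - 84055/4 = 416769/4 ≈ 1.0419e+5)
X - 1*(-150808) = 416769/4 - 1*(-150808) = 416769/4 + 150808 = 1020001/4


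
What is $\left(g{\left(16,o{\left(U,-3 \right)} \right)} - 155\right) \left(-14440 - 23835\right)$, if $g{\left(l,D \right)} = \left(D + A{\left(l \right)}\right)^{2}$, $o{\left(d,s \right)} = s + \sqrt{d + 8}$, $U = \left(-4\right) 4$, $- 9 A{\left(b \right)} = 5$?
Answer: $\frac{466151225}{81} + \frac{4899200 i \sqrt{2}}{9} \approx 5.755 \cdot 10^{6} + 7.6984 \cdot 10^{5} i$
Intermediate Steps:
$A{\left(b \right)} = - \frac{5}{9}$ ($A{\left(b \right)} = \left(- \frac{1}{9}\right) 5 = - \frac{5}{9}$)
$U = -16$
$o{\left(d,s \right)} = s + \sqrt{8 + d}$
$g{\left(l,D \right)} = \left(- \frac{5}{9} + D\right)^{2}$ ($g{\left(l,D \right)} = \left(D - \frac{5}{9}\right)^{2} = \left(- \frac{5}{9} + D\right)^{2}$)
$\left(g{\left(16,o{\left(U,-3 \right)} \right)} - 155\right) \left(-14440 - 23835\right) = \left(\frac{\left(-5 + 9 \left(-3 + \sqrt{8 - 16}\right)\right)^{2}}{81} - 155\right) \left(-14440 - 23835\right) = \left(\frac{\left(-5 + 9 \left(-3 + \sqrt{-8}\right)\right)^{2}}{81} - 155\right) \left(-38275\right) = \left(\frac{\left(-5 + 9 \left(-3 + 2 i \sqrt{2}\right)\right)^{2}}{81} - 155\right) \left(-38275\right) = \left(\frac{\left(-5 - \left(27 - 18 i \sqrt{2}\right)\right)^{2}}{81} - 155\right) \left(-38275\right) = \left(\frac{\left(-32 + 18 i \sqrt{2}\right)^{2}}{81} - 155\right) \left(-38275\right) = \left(-155 + \frac{\left(-32 + 18 i \sqrt{2}\right)^{2}}{81}\right) \left(-38275\right) = 5932625 - \frac{38275 \left(-32 + 18 i \sqrt{2}\right)^{2}}{81}$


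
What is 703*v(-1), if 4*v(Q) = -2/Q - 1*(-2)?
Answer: 703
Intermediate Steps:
v(Q) = ½ - 1/(2*Q) (v(Q) = (-2/Q - 1*(-2))/4 = (-2/Q + 2)/4 = (2 - 2/Q)/4 = ½ - 1/(2*Q))
703*v(-1) = 703*((½)*(-1 - 1)/(-1)) = 703*((½)*(-1)*(-2)) = 703*1 = 703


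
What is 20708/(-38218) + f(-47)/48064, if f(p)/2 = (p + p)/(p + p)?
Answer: -248808219/459227488 ≈ -0.54180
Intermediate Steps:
f(p) = 2 (f(p) = 2*((p + p)/(p + p)) = 2*((2*p)/((2*p))) = 2*((2*p)*(1/(2*p))) = 2*1 = 2)
20708/(-38218) + f(-47)/48064 = 20708/(-38218) + 2/48064 = 20708*(-1/38218) + 2*(1/48064) = -10354/19109 + 1/24032 = -248808219/459227488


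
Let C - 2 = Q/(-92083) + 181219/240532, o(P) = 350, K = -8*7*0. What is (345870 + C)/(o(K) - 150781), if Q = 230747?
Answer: -7660648346883805/3331882402815236 ≈ -2.2992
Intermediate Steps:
K = 0 (K = -56*0 = 0)
C = 5482968085/22148908156 (C = 2 + (230747/(-92083) + 181219/240532) = 2 + (230747*(-1/92083) + 181219*(1/240532)) = 2 + (-230747/92083 + 181219/240532) = 2 - 38814848227/22148908156 = 5482968085/22148908156 ≈ 0.24755)
(345870 + C)/(o(K) - 150781) = (345870 + 5482968085/22148908156)/(350 - 150781) = (7660648346883805/22148908156)/(-150431) = (7660648346883805/22148908156)*(-1/150431) = -7660648346883805/3331882402815236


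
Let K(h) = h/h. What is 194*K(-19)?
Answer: 194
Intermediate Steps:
K(h) = 1
194*K(-19) = 194*1 = 194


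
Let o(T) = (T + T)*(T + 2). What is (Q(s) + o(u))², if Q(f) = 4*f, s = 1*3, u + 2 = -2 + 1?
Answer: 324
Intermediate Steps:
u = -3 (u = -2 + (-2 + 1) = -2 - 1 = -3)
o(T) = 2*T*(2 + T) (o(T) = (2*T)*(2 + T) = 2*T*(2 + T))
s = 3
(Q(s) + o(u))² = (4*3 + 2*(-3)*(2 - 3))² = (12 + 2*(-3)*(-1))² = (12 + 6)² = 18² = 324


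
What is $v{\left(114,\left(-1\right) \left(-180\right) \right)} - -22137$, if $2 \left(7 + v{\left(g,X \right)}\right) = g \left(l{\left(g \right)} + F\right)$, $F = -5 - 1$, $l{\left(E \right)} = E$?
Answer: $28286$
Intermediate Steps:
$F = -6$ ($F = -5 - 1 = -6$)
$v{\left(g,X \right)} = -7 + \frac{g \left(-6 + g\right)}{2}$ ($v{\left(g,X \right)} = -7 + \frac{g \left(g - 6\right)}{2} = -7 + \frac{g \left(-6 + g\right)}{2}$)
$v{\left(114,\left(-1\right) \left(-180\right) \right)} - -22137 = \left(-7 + \frac{114^{2}}{2} - 342\right) - -22137 = \left(-7 + \frac{1}{2} \cdot 12996 - 342\right) + 22137 = \left(-7 + 6498 - 342\right) + 22137 = 6149 + 22137 = 28286$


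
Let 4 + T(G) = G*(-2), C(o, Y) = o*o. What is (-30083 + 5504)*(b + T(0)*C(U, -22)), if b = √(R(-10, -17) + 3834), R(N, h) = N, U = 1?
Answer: 98316 - 98316*√239 ≈ -1.4216e+6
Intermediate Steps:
C(o, Y) = o²
b = 4*√239 (b = √(-10 + 3834) = √3824 = 4*√239 ≈ 61.839)
T(G) = -4 - 2*G (T(G) = -4 + G*(-2) = -4 - 2*G)
(-30083 + 5504)*(b + T(0)*C(U, -22)) = (-30083 + 5504)*(4*√239 + (-4 - 2*0)*1²) = -24579*(4*√239 + (-4 + 0)*1) = -24579*(4*√239 - 4*1) = -24579*(4*√239 - 4) = -24579*(-4 + 4*√239) = 98316 - 98316*√239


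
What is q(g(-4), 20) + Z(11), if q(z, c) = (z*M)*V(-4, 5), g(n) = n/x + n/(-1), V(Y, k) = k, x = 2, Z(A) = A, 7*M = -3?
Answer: 47/7 ≈ 6.7143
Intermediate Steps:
M = -3/7 (M = (⅐)*(-3) = -3/7 ≈ -0.42857)
g(n) = -n/2 (g(n) = n/2 + n/(-1) = n*(½) + n*(-1) = n/2 - n = -n/2)
q(z, c) = -15*z/7 (q(z, c) = (z*(-3/7))*5 = -3*z/7*5 = -15*z/7)
q(g(-4), 20) + Z(11) = -(-15)*(-4)/14 + 11 = -15/7*2 + 11 = -30/7 + 11 = 47/7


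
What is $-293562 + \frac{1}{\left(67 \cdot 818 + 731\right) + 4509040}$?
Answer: $- \frac{1339986353273}{4564577} \approx -2.9356 \cdot 10^{5}$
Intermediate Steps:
$-293562 + \frac{1}{\left(67 \cdot 818 + 731\right) + 4509040} = -293562 + \frac{1}{\left(54806 + 731\right) + 4509040} = -293562 + \frac{1}{55537 + 4509040} = -293562 + \frac{1}{4564577} = - \frac{1339986353273}{4564577}$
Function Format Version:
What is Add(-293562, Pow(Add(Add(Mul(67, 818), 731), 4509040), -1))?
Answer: Rational(-1339986353273, 4564577) ≈ -2.9356e+5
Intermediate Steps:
Add(-293562, Pow(Add(Add(Mul(67, 818), 731), 4509040), -1)) = Add(-293562, Pow(Add(Add(54806, 731), 4509040), -1)) = Add(-293562, Pow(Add(55537, 4509040), -1)) = Add(-293562, Pow(4564577, -1)) = Add(-293562, Rational(1, 4564577)) = Rational(-1339986353273, 4564577)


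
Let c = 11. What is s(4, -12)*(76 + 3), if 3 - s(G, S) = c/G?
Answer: 79/4 ≈ 19.750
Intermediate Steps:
s(G, S) = 3 - 11/G
s(4, -12)*(76 + 3) = (3 - 11/4)*(76 + 3) = (3 - 11*¼)*79 = (3 - 11/4)*79 = (¼)*79 = 79/4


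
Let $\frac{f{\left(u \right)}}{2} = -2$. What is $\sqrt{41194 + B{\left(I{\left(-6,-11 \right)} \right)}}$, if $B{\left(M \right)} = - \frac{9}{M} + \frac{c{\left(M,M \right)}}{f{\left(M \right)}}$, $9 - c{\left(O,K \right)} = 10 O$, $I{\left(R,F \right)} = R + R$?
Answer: $\frac{5 \sqrt{6586}}{2} \approx 202.89$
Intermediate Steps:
$f{\left(u \right)} = -4$ ($f{\left(u \right)} = 2 \left(-2\right) = -4$)
$I{\left(R,F \right)} = 2 R$
$c{\left(O,K \right)} = 9 - 10 O$
$B{\left(M \right)} = - \frac{9}{4} - \frac{9}{M} + \frac{5 M}{2}$ ($B{\left(M \right)} = - \frac{9}{M} + \frac{9 - 10 M}{-4} = - \frac{9}{M} + \left(9 - 10 M\right) \left(- \frac{1}{4}\right) = - \frac{9}{M} + \left(- \frac{9}{4} + \frac{5 M}{2}\right) = - \frac{9}{4} - \frac{9}{M} + \frac{5 M}{2}$)
$\sqrt{41194 + B{\left(I{\left(-6,-11 \right)} \right)}} = \sqrt{41194 + \frac{-36 + 2 \left(-6\right) \left(-9 + 10 \cdot 2 \left(-6\right)\right)}{4 \cdot 2 \left(-6\right)}} = \sqrt{41194 + \frac{-36 - 12 \left(-9 + 10 \left(-12\right)\right)}{4 \left(-12\right)}} = \sqrt{41194 + \frac{1}{4} \left(- \frac{1}{12}\right) \left(-36 - 12 \left(-9 - 120\right)\right)} = \sqrt{41194 + \frac{1}{4} \left(- \frac{1}{12}\right) \left(-36 - -1548\right)} = \sqrt{41194 + \frac{1}{4} \left(- \frac{1}{12}\right) \left(-36 + 1548\right)} = \sqrt{41194 + \frac{1}{4} \left(- \frac{1}{12}\right) 1512} = \sqrt{41194 - \frac{63}{2}} = \sqrt{\frac{82325}{2}} = \frac{5 \sqrt{6586}}{2}$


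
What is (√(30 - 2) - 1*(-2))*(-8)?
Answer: -16 - 16*√7 ≈ -58.332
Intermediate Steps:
(√(30 - 2) - 1*(-2))*(-8) = (√28 + 2)*(-8) = (2*√7 + 2)*(-8) = (2 + 2*√7)*(-8) = -16 - 16*√7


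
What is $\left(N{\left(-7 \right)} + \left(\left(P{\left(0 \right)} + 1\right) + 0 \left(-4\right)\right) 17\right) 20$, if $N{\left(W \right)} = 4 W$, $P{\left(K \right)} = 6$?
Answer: $1820$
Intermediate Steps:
$\left(N{\left(-7 \right)} + \left(\left(P{\left(0 \right)} + 1\right) + 0 \left(-4\right)\right) 17\right) 20 = \left(4 \left(-7\right) + \left(\left(6 + 1\right) + 0 \left(-4\right)\right) 17\right) 20 = \left(-28 + \left(7 + 0\right) 17\right) 20 = \left(-28 + 7 \cdot 17\right) 20 = \left(-28 + 119\right) 20 = 91 \cdot 20 = 1820$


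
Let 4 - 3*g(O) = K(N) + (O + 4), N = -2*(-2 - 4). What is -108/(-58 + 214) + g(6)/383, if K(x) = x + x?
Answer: -3577/4979 ≈ -0.71842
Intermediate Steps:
N = 12 (N = -2*(-6) = 12)
K(x) = 2*x
g(O) = -8 - O/3 (g(O) = 4/3 - (2*12 + (O + 4))/3 = 4/3 - (24 + (4 + O))/3 = 4/3 - (28 + O)/3 = 4/3 + (-28/3 - O/3) = -8 - O/3)
-108/(-58 + 214) + g(6)/383 = -108/(-58 + 214) + (-8 - ⅓*6)/383 = -108/156 + (-8 - 2)*(1/383) = -108*1/156 - 10*1/383 = -9/13 - 10/383 = -3577/4979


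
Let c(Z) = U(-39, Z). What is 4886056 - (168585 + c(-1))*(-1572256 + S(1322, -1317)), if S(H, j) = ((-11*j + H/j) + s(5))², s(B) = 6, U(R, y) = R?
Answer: -20312417819141711326/578163 ≈ -3.5133e+13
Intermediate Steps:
c(Z) = -39
S(H, j) = (6 - 11*j + H/j)² (S(H, j) = ((-11*j + H/j) + 6)² = (6 - 11*j + H/j)²)
4886056 - (168585 + c(-1))*(-1572256 + S(1322, -1317)) = 4886056 - (168585 - 39)*(-1572256 + (1322 - 11*(-1317)² + 6*(-1317))²/(-1317)²) = 4886056 - 168546*(-1572256 + (1322 - 11*1734489 - 7902)²/1734489) = 4886056 - 168546*(-1572256 + (1322 - 19079379 - 7902)²/1734489) = 4886056 - 168546*(-1572256 + (1/1734489)*(-19085959)²) = 4886056 - 168546*(-1572256 + (1/1734489)*364273830949681) = 4886056 - 168546*(-1572256 + 364273830949681/1734489) = 4886056 - 168546*361546770212497/1734489 = 4886056 - 1*20312420644078506454/578163 = 4886056 - 20312420644078506454/578163 = -20312417819141711326/578163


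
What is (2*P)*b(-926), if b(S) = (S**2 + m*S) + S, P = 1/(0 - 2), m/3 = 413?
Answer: 290764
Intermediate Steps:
m = 1239 (m = 3*413 = 1239)
P = -1/2 (P = 1/(-2) = -1/2 ≈ -0.50000)
b(S) = S**2 + 1240*S (b(S) = (S**2 + 1239*S) + S = S**2 + 1240*S)
(2*P)*b(-926) = (2*(-1/2))*(-926*(1240 - 926)) = -(-926)*314 = -1*(-290764) = 290764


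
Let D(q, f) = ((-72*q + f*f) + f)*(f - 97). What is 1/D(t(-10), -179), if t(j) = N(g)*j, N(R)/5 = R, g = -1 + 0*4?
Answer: -1/7800312 ≈ -1.2820e-7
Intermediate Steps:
g = -1 (g = -1 + 0 = -1)
N(R) = 5*R
t(j) = -5*j (t(j) = (5*(-1))*j = -5*j)
D(q, f) = (-97 + f)*(f + f**2 - 72*q) (D(q, f) = ((-72*q + f**2) + f)*(-97 + f) = ((f**2 - 72*q) + f)*(-97 + f) = (f + f**2 - 72*q)*(-97 + f) = (-97 + f)*(f + f**2 - 72*q))
1/D(t(-10), -179) = 1/((-179)**3 - 97*(-179) - 96*(-179)**2 + 6984*(-5*(-10)) - 72*(-179)*(-5*(-10))) = 1/(-5735339 + 17363 - 96*32041 + 6984*50 - 72*(-179)*50) = 1/(-5735339 + 17363 - 3075936 + 349200 + 644400) = 1/(-7800312) = -1/7800312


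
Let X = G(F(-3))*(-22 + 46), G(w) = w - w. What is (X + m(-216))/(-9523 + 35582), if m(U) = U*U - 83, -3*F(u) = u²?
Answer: 46573/26059 ≈ 1.7872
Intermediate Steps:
F(u) = -u²/3
G(w) = 0
m(U) = -83 + U² (m(U) = U² - 83 = -83 + U²)
X = 0 (X = 0*(-22 + 46) = 0*24 = 0)
(X + m(-216))/(-9523 + 35582) = (0 + (-83 + (-216)²))/(-9523 + 35582) = (0 + (-83 + 46656))/26059 = (0 + 46573)*(1/26059) = 46573*(1/26059) = 46573/26059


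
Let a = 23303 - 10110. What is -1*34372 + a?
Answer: -21179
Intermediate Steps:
a = 13193
-1*34372 + a = -1*34372 + 13193 = -34372 + 13193 = -21179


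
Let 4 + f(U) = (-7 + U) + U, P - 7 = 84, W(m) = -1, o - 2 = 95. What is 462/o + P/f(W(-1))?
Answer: -217/97 ≈ -2.2371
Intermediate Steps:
o = 97 (o = 2 + 95 = 97)
P = 91 (P = 7 + 84 = 91)
f(U) = -11 + 2*U (f(U) = -4 + ((-7 + U) + U) = -4 + (-7 + 2*U) = -11 + 2*U)
462/o + P/f(W(-1)) = 462/97 + 91/(-11 + 2*(-1)) = 462*(1/97) + 91/(-11 - 2) = 462/97 + 91/(-13) = 462/97 + 91*(-1/13) = 462/97 - 7 = -217/97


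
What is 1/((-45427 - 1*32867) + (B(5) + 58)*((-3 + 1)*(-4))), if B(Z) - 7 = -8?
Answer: -1/77838 ≈ -1.2847e-5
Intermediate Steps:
B(Z) = -1 (B(Z) = 7 - 8 = -1)
1/((-45427 - 1*32867) + (B(5) + 58)*((-3 + 1)*(-4))) = 1/((-45427 - 1*32867) + (-1 + 58)*((-3 + 1)*(-4))) = 1/((-45427 - 32867) + 57*(-2*(-4))) = 1/(-78294 + 57*8) = 1/(-78294 + 456) = 1/(-77838) = -1/77838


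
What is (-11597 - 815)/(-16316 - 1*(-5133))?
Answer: 12412/11183 ≈ 1.1099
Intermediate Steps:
(-11597 - 815)/(-16316 - 1*(-5133)) = -12412/(-16316 + 5133) = -12412/(-11183) = -12412*(-1/11183) = 12412/11183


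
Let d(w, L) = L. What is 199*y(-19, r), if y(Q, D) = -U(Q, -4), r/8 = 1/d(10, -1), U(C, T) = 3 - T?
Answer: -1393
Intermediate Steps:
r = -8 (r = 8/(-1) = 8*(-1) = -8)
y(Q, D) = -7 (y(Q, D) = -(3 - 1*(-4)) = -(3 + 4) = -1*7 = -7)
199*y(-19, r) = 199*(-7) = -1393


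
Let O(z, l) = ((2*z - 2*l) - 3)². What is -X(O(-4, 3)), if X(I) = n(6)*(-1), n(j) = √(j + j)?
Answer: 2*√3 ≈ 3.4641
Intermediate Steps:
n(j) = √2*√j (n(j) = √(2*j) = √2*√j)
O(z, l) = (-3 - 2*l + 2*z)² (O(z, l) = ((-2*l + 2*z) - 3)² = (-3 - 2*l + 2*z)²)
X(I) = -2*√3 (X(I) = (√2*√6)*(-1) = (2*√3)*(-1) = -2*√3)
-X(O(-4, 3)) = -(-2)*√3 = 2*√3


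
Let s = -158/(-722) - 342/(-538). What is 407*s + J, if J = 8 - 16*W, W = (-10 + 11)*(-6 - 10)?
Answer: 59410450/97109 ≈ 611.79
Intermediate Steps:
s = 82982/97109 (s = -158*(-1/722) - 342*(-1/538) = 79/361 + 171/269 = 82982/97109 ≈ 0.85452)
W = -16 (W = 1*(-16) = -16)
J = 264 (J = 8 - 16*(-16) = 8 + 256 = 264)
407*s + J = 407*(82982/97109) + 264 = 33773674/97109 + 264 = 59410450/97109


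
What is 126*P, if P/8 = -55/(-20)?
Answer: 2772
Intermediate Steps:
P = 22 (P = 8*(-55/(-20)) = 8*(-55*(-1/20)) = 8*(11/4) = 22)
126*P = 126*22 = 2772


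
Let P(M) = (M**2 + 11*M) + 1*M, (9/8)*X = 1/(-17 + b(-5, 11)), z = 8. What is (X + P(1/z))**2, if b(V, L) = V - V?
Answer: 205320241/95883264 ≈ 2.1414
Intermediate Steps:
b(V, L) = 0
X = -8/153 (X = 8/(9*(-17 + 0)) = (8/9)/(-17) = (8/9)*(-1/17) = -8/153 ≈ -0.052288)
P(M) = M**2 + 12*M (P(M) = (M**2 + 11*M) + M = M**2 + 12*M)
(X + P(1/z))**2 = (-8/153 + (12 + 1/8)/8)**2 = (-8/153 + (1/8)*(97/8))**2 = (-8/153 + 97/64)**2 = (14329/9792)**2 = 205320241/95883264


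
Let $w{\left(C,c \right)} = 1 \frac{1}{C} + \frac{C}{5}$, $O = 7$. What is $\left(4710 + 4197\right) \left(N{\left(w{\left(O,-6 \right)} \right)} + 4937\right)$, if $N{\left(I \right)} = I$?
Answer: $\frac{1539566043}{35} \approx 4.3988 \cdot 10^{7}$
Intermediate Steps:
$w{\left(C,c \right)} = \frac{1}{C} + \frac{C}{5}$ ($w{\left(C,c \right)} = \frac{1}{C} + C \frac{1}{5} = \frac{1}{C} + \frac{C}{5}$)
$\left(4710 + 4197\right) \left(N{\left(w{\left(O,-6 \right)} \right)} + 4937\right) = \left(4710 + 4197\right) \left(\left(\frac{1}{7} + \frac{1}{5} \cdot 7\right) + 4937\right) = 8907 \left(\left(\frac{1}{7} + \frac{7}{5}\right) + 4937\right) = 8907 \left(\frac{54}{35} + 4937\right) = 8907 \cdot \frac{172849}{35} = \frac{1539566043}{35}$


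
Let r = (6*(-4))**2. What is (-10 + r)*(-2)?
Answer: -1132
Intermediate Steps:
r = 576 (r = (-24)**2 = 576)
(-10 + r)*(-2) = (-10 + 576)*(-2) = 566*(-2) = -1132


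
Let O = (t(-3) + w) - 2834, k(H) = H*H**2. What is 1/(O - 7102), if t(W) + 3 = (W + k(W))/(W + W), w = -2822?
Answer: -1/12756 ≈ -7.8394e-5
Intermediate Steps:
k(H) = H**3
t(W) = -3 + (W + W**3)/(2*W) (t(W) = -3 + (W + W**3)/(W + W) = -3 + (W + W**3)/((2*W)) = -3 + (W + W**3)*(1/(2*W)) = -3 + (W + W**3)/(2*W))
O = -5654 (O = ((-5/2 + (1/2)*(-3)**2) - 2822) - 2834 = ((-5/2 + (1/2)*9) - 2822) - 2834 = ((-5/2 + 9/2) - 2822) - 2834 = (2 - 2822) - 2834 = -2820 - 2834 = -5654)
1/(O - 7102) = 1/(-5654 - 7102) = 1/(-12756) = -1/12756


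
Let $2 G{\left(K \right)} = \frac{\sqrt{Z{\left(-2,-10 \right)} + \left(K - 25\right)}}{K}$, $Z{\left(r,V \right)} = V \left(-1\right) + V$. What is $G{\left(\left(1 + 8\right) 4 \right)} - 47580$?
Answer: $-47580 + \frac{\sqrt{11}}{72} \approx -47580.0$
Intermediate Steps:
$Z{\left(r,V \right)} = 0$ ($Z{\left(r,V \right)} = - V + V = 0$)
$G{\left(K \right)} = \frac{\sqrt{-25 + K}}{2 K}$ ($G{\left(K \right)} = \frac{\sqrt{0 + \left(K - 25\right)} \frac{1}{K}}{2} = \frac{\sqrt{0 + \left(-25 + K\right)} \frac{1}{K}}{2} = \frac{\sqrt{-25 + K} \frac{1}{K}}{2} = \frac{\frac{1}{K} \sqrt{-25 + K}}{2} = \frac{\sqrt{-25 + K}}{2 K}$)
$G{\left(\left(1 + 8\right) 4 \right)} - 47580 = \frac{\sqrt{-25 + \left(1 + 8\right) 4}}{2 \left(1 + 8\right) 4} - 47580 = \frac{\sqrt{-25 + 9 \cdot 4}}{2 \cdot 9 \cdot 4} - 47580 = \frac{\sqrt{-25 + 36}}{2 \cdot 36} - 47580 = \frac{1}{2} \cdot \frac{1}{36} \sqrt{11} - 47580 = \frac{\sqrt{11}}{72} - 47580 = -47580 + \frac{\sqrt{11}}{72}$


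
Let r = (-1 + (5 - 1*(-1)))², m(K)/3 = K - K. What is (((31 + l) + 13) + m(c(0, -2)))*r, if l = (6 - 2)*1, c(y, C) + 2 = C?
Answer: 1200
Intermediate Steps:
c(y, C) = -2 + C
m(K) = 0 (m(K) = 3*(K - K) = 3*0 = 0)
l = 4 (l = 4*1 = 4)
r = 25 (r = (-1 + (5 + 1))² = (-1 + 6)² = 5² = 25)
(((31 + l) + 13) + m(c(0, -2)))*r = (((31 + 4) + 13) + 0)*25 = ((35 + 13) + 0)*25 = (48 + 0)*25 = 48*25 = 1200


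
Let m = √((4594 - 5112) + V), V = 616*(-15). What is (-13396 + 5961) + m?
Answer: -7435 + I*√9758 ≈ -7435.0 + 98.783*I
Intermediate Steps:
V = -9240
m = I*√9758 (m = √((4594 - 5112) - 9240) = √(-518 - 9240) = √(-9758) = I*√9758 ≈ 98.783*I)
(-13396 + 5961) + m = (-13396 + 5961) + I*√9758 = -7435 + I*√9758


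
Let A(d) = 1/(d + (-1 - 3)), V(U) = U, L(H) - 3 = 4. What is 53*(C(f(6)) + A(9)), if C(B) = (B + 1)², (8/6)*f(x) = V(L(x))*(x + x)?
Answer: 1085493/5 ≈ 2.1710e+5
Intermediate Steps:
L(H) = 7 (L(H) = 3 + 4 = 7)
f(x) = 21*x/2 (f(x) = 3*(7*(x + x))/4 = 3*(7*(2*x))/4 = 3*(14*x)/4 = 21*x/2)
A(d) = 1/(-4 + d) (A(d) = 1/(d - 4) = 1/(-4 + d))
C(B) = (1 + B)²
53*(C(f(6)) + A(9)) = 53*((1 + (21/2)*6)² + 1/(-4 + 9)) = 53*((1 + 63)² + 1/5) = 53*(64² + ⅕) = 53*(4096 + ⅕) = 53*(20481/5) = 1085493/5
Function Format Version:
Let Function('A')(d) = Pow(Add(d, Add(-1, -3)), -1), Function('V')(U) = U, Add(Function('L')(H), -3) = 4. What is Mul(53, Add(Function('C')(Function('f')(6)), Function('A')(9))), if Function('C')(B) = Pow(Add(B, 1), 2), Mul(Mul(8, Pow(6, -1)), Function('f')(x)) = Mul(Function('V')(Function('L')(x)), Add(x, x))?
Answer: Rational(1085493, 5) ≈ 2.1710e+5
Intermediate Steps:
Function('L')(H) = 7 (Function('L')(H) = Add(3, 4) = 7)
Function('f')(x) = Mul(Rational(21, 2), x) (Function('f')(x) = Mul(Rational(3, 4), Mul(7, Add(x, x))) = Mul(Rational(3, 4), Mul(7, Mul(2, x))) = Mul(Rational(3, 4), Mul(14, x)) = Mul(Rational(21, 2), x))
Function('A')(d) = Pow(Add(-4, d), -1) (Function('A')(d) = Pow(Add(d, -4), -1) = Pow(Add(-4, d), -1))
Function('C')(B) = Pow(Add(1, B), 2)
Mul(53, Add(Function('C')(Function('f')(6)), Function('A')(9))) = Mul(53, Add(Pow(Add(1, Mul(Rational(21, 2), 6)), 2), Pow(Add(-4, 9), -1))) = Mul(53, Add(Pow(Add(1, 63), 2), Pow(5, -1))) = Mul(53, Add(Pow(64, 2), Rational(1, 5))) = Mul(53, Add(4096, Rational(1, 5))) = Mul(53, Rational(20481, 5)) = Rational(1085493, 5)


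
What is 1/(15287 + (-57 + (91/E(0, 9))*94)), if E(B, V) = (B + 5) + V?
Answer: 1/15841 ≈ 6.3127e-5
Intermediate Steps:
E(B, V) = 5 + B + V (E(B, V) = (5 + B) + V = 5 + B + V)
1/(15287 + (-57 + (91/E(0, 9))*94)) = 1/(15287 + (-57 + (91/(5 + 0 + 9))*94)) = 1/(15287 + (-57 + (91/14)*94)) = 1/(15287 + (-57 + (91*(1/14))*94)) = 1/(15287 + (-57 + (13/2)*94)) = 1/(15287 + (-57 + 611)) = 1/(15287 + 554) = 1/15841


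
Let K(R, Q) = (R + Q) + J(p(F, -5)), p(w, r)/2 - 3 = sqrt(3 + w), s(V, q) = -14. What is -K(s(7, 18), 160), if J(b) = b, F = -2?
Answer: -154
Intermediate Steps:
p(w, r) = 6 + 2*sqrt(3 + w)
K(R, Q) = 8 + Q + R (K(R, Q) = (R + Q) + (6 + 2*sqrt(3 - 2)) = (Q + R) + (6 + 2*sqrt(1)) = (Q + R) + (6 + 2*1) = (Q + R) + (6 + 2) = (Q + R) + 8 = 8 + Q + R)
-K(s(7, 18), 160) = -(8 + 160 - 14) = -1*154 = -154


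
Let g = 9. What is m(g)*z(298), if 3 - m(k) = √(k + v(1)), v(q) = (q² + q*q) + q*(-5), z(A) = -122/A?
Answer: -183/149 + 61*√6/149 ≈ -0.22538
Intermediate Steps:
v(q) = -5*q + 2*q² (v(q) = (q² + q²) - 5*q = 2*q² - 5*q = -5*q + 2*q²)
m(k) = 3 - √(-3 + k) (m(k) = 3 - √(k + 1*(-5 + 2*1)) = 3 - √(k + 1*(-5 + 2)) = 3 - √(k + 1*(-3)) = 3 - √(k - 3) = 3 - √(-3 + k))
m(g)*z(298) = (3 - √(-3 + 9))*(-122/298) = (3 - √6)*(-122*1/298) = (3 - √6)*(-61/149) = -183/149 + 61*√6/149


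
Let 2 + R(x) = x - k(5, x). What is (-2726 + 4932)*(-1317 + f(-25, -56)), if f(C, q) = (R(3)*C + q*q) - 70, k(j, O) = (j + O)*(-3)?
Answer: 2479544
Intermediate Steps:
k(j, O) = -3*O - 3*j (k(j, O) = (O + j)*(-3) = -3*O - 3*j)
R(x) = 13 + 4*x (R(x) = -2 + (x - (-3*x - 3*5)) = -2 + (x - (-3*x - 15)) = -2 + (x - (-15 - 3*x)) = -2 + (x + (15 + 3*x)) = -2 + (15 + 4*x) = 13 + 4*x)
f(C, q) = -70 + q² + 25*C (f(C, q) = ((13 + 4*3)*C + q*q) - 70 = ((13 + 12)*C + q²) - 70 = (25*C + q²) - 70 = (q² + 25*C) - 70 = -70 + q² + 25*C)
(-2726 + 4932)*(-1317 + f(-25, -56)) = (-2726 + 4932)*(-1317 + (-70 + (-56)² + 25*(-25))) = 2206*(-1317 + (-70 + 3136 - 625)) = 2206*(-1317 + 2441) = 2206*1124 = 2479544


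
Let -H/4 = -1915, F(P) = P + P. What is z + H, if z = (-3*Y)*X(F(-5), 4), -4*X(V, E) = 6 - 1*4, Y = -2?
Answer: 7657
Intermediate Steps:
F(P) = 2*P
H = 7660 (H = -4*(-1915) = 7660)
X(V, E) = -½ (X(V, E) = -(6 - 1*4)/4 = -(6 - 4)/4 = -¼*2 = -½)
z = -3 (z = -3*(-2)*(-½) = 6*(-½) = -3)
z + H = -3 + 7660 = 7657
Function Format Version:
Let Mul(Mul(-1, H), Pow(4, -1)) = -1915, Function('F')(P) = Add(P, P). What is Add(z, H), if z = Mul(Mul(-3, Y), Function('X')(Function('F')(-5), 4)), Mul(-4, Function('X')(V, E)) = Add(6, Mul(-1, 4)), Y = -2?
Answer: 7657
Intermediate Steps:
Function('F')(P) = Mul(2, P)
H = 7660 (H = Mul(-4, -1915) = 7660)
Function('X')(V, E) = Rational(-1, 2) (Function('X')(V, E) = Mul(Rational(-1, 4), Add(6, Mul(-1, 4))) = Mul(Rational(-1, 4), Add(6, -4)) = Mul(Rational(-1, 4), 2) = Rational(-1, 2))
z = -3 (z = Mul(Mul(-3, -2), Rational(-1, 2)) = Mul(6, Rational(-1, 2)) = -3)
Add(z, H) = Add(-3, 7660) = 7657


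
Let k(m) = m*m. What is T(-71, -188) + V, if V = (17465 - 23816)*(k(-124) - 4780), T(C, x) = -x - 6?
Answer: -67295014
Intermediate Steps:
T(C, x) = -6 - x
k(m) = m²
V = -67295196 (V = (17465 - 23816)*((-124)² - 4780) = -6351*(15376 - 4780) = -6351*10596 = -67295196)
T(-71, -188) + V = (-6 - 1*(-188)) - 67295196 = (-6 + 188) - 67295196 = 182 - 67295196 = -67295014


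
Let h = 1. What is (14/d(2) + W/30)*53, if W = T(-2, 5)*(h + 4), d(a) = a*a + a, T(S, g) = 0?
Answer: 371/3 ≈ 123.67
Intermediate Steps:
d(a) = a + a**2 (d(a) = a**2 + a = a + a**2)
W = 0 (W = 0*(1 + 4) = 0*5 = 0)
(14/d(2) + W/30)*53 = (14/((2*(1 + 2))) + 0/30)*53 = (14/((2*3)) + 0*(1/30))*53 = (14/6 + 0)*53 = (14*(1/6) + 0)*53 = (7/3 + 0)*53 = (7/3)*53 = 371/3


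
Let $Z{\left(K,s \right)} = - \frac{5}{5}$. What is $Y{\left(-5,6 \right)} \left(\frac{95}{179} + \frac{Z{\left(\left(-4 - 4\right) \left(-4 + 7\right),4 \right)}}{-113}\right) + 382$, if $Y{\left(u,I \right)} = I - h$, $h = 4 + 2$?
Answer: $382$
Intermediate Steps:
$h = 6$
$Z{\left(K,s \right)} = -1$ ($Z{\left(K,s \right)} = \left(-5\right) \frac{1}{5} = -1$)
$Y{\left(u,I \right)} = -6 + I$ ($Y{\left(u,I \right)} = I - 6 = -6 + I$)
$Y{\left(-5,6 \right)} \left(\frac{95}{179} + \frac{Z{\left(\left(-4 - 4\right) \left(-4 + 7\right),4 \right)}}{-113}\right) + 382 = \left(-6 + 6\right) \left(\frac{95}{179} - \frac{1}{-113}\right) + 382 = 0 \left(95 \cdot \frac{1}{179} - - \frac{1}{113}\right) + 382 = 0 \left(\frac{95}{179} + \frac{1}{113}\right) + 382 = 0 \cdot \frac{10914}{20227} + 382 = 0 + 382 = 382$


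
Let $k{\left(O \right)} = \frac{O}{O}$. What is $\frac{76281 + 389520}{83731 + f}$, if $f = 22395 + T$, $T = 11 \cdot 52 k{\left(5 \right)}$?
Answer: $\frac{155267}{35566} \approx 4.3656$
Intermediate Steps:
$k{\left(O \right)} = 1$
$T = 572$ ($T = 11 \cdot 52 \cdot 1 = 572 \cdot 1 = 572$)
$f = 22967$ ($f = 22395 + 572 = 22967$)
$\frac{76281 + 389520}{83731 + f} = \frac{76281 + 389520}{83731 + 22967} = \frac{465801}{106698} = 465801 \cdot \frac{1}{106698} = \frac{155267}{35566}$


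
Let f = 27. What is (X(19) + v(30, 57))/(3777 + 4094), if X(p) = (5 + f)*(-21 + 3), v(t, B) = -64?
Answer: -640/7871 ≈ -0.081311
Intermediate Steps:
X(p) = -576 (X(p) = (5 + 27)*(-21 + 3) = 32*(-18) = -576)
(X(19) + v(30, 57))/(3777 + 4094) = (-576 - 64)/(3777 + 4094) = -640/7871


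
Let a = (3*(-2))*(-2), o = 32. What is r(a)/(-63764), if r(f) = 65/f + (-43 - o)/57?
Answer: -935/14538192 ≈ -6.4313e-5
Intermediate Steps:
a = 12 (a = -6*(-2) = 12)
r(f) = -25/19 + 65/f (r(f) = 65/f + (-43 - 1*32)/57 = 65/f + (-43 - 32)*(1/57) = 65/f - 75*1/57 = 65/f - 25/19 = -25/19 + 65/f)
r(a)/(-63764) = (-25/19 + 65/12)/(-63764) = (-25/19 + 65*(1/12))*(-1/63764) = (-25/19 + 65/12)*(-1/63764) = (935/228)*(-1/63764) = -935/14538192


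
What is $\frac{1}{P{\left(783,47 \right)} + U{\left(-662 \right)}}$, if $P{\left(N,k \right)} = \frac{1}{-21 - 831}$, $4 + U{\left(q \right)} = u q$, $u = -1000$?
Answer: $\frac{852}{564020591} \approx 1.5106 \cdot 10^{-6}$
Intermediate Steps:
$U{\left(q \right)} = -4 - 1000 q$
$P{\left(N,k \right)} = - \frac{1}{852}$ ($P{\left(N,k \right)} = \frac{1}{-852} = - \frac{1}{852}$)
$\frac{1}{P{\left(783,47 \right)} + U{\left(-662 \right)}} = \frac{1}{- \frac{1}{852} - -661996} = \frac{1}{- \frac{1}{852} + \left(-4 + 662000\right)} = \frac{1}{- \frac{1}{852} + 661996} = \frac{1}{\frac{564020591}{852}} = \frac{852}{564020591}$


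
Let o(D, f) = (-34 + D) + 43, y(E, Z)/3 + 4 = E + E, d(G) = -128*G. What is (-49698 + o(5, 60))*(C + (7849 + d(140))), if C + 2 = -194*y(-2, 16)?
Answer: 269138228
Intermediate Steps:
y(E, Z) = -12 + 6*E (y(E, Z) = -12 + 3*(E + E) = -12 + 3*(2*E) = -12 + 6*E)
o(D, f) = 9 + D
C = 4654 (C = -2 - 194*(-12 + 6*(-2)) = -2 - 194*(-12 - 12) = -2 - 194*(-24) = -2 + 4656 = 4654)
(-49698 + o(5, 60))*(C + (7849 + d(140))) = (-49698 + (9 + 5))*(4654 + (7849 - 128*140)) = (-49698 + 14)*(4654 + (7849 - 17920)) = -49684*(4654 - 10071) = -49684*(-5417) = 269138228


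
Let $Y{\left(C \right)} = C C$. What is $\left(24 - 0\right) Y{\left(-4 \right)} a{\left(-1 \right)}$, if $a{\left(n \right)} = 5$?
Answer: $1920$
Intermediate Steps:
$Y{\left(C \right)} = C^{2}$
$\left(24 - 0\right) Y{\left(-4 \right)} a{\left(-1 \right)} = \left(24 - 0\right) \left(-4\right)^{2} \cdot 5 = \left(24 + 0\right) 16 \cdot 5 = 24 \cdot 16 \cdot 5 = 384 \cdot 5 = 1920$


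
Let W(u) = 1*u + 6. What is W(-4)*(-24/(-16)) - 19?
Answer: -16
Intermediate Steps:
W(u) = 6 + u (W(u) = u + 6 = 6 + u)
W(-4)*(-24/(-16)) - 19 = (6 - 4)*(-24/(-16)) - 19 = 2*(-24*(-1/16)) - 19 = 2*(3/2) - 19 = 3 - 19 = -16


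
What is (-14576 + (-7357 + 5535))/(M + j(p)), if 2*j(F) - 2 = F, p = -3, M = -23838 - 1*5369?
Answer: 32796/58415 ≈ 0.56143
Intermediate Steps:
M = -29207 (M = -23838 - 5369 = -29207)
j(F) = 1 + F/2
(-14576 + (-7357 + 5535))/(M + j(p)) = (-14576 + (-7357 + 5535))/(-29207 + (1 + (½)*(-3))) = (-14576 - 1822)/(-29207 + (1 - 3/2)) = -16398/(-29207 - ½) = -16398/(-58415/2) = -16398*(-2/58415) = 32796/58415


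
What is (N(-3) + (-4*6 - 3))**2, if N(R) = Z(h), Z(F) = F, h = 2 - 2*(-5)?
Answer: 225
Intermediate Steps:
h = 12 (h = 2 + 10 = 12)
N(R) = 12
(N(-3) + (-4*6 - 3))**2 = (12 + (-4*6 - 3))**2 = (12 + (-24 - 3))**2 = (12 - 27)**2 = (-15)**2 = 225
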